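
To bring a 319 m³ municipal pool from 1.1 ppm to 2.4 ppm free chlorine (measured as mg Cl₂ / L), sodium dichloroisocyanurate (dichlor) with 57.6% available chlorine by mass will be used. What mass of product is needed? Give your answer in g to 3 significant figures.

720 g

Volume: 319 m³ = 319,000 L.
Chlorine deficit: 2.4 − 1.1 = 1.3 ppm = 1.3 mg/L as Cl₂.
Cl₂ equivalent needed: 1.3 mg/L × 319,000 L = 414,700 mg = 414.7 g.
Product at 57.6% available chlorine: 414.7 / 0.576 = 720 g.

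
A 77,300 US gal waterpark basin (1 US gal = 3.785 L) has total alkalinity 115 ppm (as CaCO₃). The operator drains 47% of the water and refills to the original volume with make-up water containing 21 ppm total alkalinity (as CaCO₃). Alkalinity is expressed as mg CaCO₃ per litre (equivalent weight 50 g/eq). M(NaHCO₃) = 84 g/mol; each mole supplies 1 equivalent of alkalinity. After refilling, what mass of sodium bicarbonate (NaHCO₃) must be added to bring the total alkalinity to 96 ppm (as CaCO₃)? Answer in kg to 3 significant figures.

12.4 kg

Volume: 77,300 US gal × 3.785 L/gal = 292,580 L.
After draining 47% and refilling: 115 × 0.53 + 21 × 0.47 = 70.82 ppm.
Deficit to target: 96 − 70.82 = 25.18 mg/L.
As CaCO₃: 25.18 mg/L × 292,580 L = 7367 g; ÷ 50 g/eq ÷ 1 = 147.3 mol NaHCO₃.
Mass: 147.3 × 84 = 12,380 g.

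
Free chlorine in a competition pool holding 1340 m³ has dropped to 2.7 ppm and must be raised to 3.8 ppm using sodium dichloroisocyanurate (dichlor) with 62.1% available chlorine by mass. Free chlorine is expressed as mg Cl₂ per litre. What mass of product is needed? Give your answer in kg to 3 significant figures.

2.37 kg

Volume: 1340 m³ = 1,340,000 L.
Chlorine deficit: 3.8 − 2.7 = 1.1 ppm = 1.1 mg/L as Cl₂.
Cl₂ equivalent needed: 1.1 mg/L × 1,340,000 L = 1,474,000 mg = 1474 g.
Product at 62.1% available chlorine: 1474 / 0.621 = 2374 g.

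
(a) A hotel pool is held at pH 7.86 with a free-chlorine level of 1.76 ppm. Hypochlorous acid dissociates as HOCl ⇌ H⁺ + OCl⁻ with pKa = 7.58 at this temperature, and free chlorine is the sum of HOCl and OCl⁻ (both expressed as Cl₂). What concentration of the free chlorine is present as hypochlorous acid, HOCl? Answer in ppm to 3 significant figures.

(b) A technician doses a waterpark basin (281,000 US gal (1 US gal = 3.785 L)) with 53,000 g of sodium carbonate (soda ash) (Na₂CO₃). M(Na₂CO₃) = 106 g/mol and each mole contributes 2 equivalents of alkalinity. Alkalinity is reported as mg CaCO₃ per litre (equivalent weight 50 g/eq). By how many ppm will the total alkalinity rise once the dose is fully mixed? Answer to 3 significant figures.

(a) 0.606 ppm; (b) 47.0 ppm

(a) [OCl⁻]/[HOCl] = 10^(pH − pKa) = 10^(7.86 − 7.58) = 10^0.28 = 1.905.
(a) Fraction as HOCl = 1 / (1 + 1.905) = 0.3442.
(a) HOCl = 0.3442 × 1.76 ppm = 0.6058 ppm.

(b) Volume: 281,000 US gal × 3.785 L/gal = 1,063,585 L.
(b) Moles of Na₂CO₃: 53,000 g ÷ 106 g/mol = 500 mol → 1000 eq of alkalinity.
(b) As CaCO₃: 1000 eq × 50 g/eq = 50,000 g.
(b) Rise: 50,000 g / 1,063,585 L × 1000 = 47.01 mg/L.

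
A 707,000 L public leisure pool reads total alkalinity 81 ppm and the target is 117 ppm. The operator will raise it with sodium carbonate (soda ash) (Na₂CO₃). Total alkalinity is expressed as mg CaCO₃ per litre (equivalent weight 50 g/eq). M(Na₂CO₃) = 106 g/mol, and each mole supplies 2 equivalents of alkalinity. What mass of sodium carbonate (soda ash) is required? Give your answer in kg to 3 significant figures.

27.0 kg

Alkalinity to add: (117 − 81) = 36 mg/L as CaCO₃ × 707,000 L = 25,450 g as CaCO₃.
Equivalents: 25,450 g ÷ 50 g/eq = 509 eq.
Each mole of Na₂CO₃ supplies 2 eq, so 509 / 2 = 254.5 mol.
Mass: 254.5 mol × 106 g/mol = 26,980 g.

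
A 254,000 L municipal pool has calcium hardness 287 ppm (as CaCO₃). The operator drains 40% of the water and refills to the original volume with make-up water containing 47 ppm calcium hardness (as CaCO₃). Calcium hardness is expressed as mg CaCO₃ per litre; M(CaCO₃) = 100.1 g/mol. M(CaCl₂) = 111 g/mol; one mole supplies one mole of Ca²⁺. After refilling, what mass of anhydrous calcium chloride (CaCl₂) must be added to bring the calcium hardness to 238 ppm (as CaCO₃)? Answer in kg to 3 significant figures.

After draining 40% and refilling: 287 × 0.60 + 47 × 0.40 = 191 ppm.
Deficit to target: 238 − 191 = 47 mg/L.
As CaCO₃: 47 mg/L × 254,000 L = 11,940 g; ÷ 100.1 = 119.3 mol Ca²⁺.
Mass: 119.3 × 111 = 13,240 g.

13.2 kg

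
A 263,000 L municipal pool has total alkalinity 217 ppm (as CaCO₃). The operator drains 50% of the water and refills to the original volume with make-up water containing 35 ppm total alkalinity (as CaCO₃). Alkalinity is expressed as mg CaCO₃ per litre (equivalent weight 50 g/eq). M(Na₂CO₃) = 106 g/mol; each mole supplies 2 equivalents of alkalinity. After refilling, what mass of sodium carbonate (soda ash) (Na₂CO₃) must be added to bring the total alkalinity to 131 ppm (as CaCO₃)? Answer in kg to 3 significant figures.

After draining 50% and refilling: 217 × 0.50 + 35 × 0.50 = 126 ppm.
Deficit to target: 131 − 126 = 5 mg/L.
As CaCO₃: 5 mg/L × 263,000 L = 1315 g; ÷ 50 g/eq ÷ 2 = 13.15 mol Na₂CO₃.
Mass: 13.15 × 106 = 1394 g.

1.39 kg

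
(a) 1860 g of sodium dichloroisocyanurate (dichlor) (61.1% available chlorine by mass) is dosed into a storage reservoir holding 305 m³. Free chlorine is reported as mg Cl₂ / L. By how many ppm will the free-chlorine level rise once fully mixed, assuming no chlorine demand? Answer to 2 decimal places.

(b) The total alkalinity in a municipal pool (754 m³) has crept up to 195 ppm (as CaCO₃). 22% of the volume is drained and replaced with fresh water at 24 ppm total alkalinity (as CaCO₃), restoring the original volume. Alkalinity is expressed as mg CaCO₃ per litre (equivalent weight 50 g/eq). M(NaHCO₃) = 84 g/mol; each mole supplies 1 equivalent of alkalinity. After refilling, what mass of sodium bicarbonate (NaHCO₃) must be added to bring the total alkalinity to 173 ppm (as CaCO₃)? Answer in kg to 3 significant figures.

(a) Volume: 305 m³ = 305,000 L.
(a) Available chlorine delivered: 1860 g × 0.611 = 1136 g as Cl₂.
(a) Concentration rise: 1136 g / 305,000 L = 3.726 mg/L = 3.73 ppm.

(b) Volume: 754 m³ = 754,000 L.
(b) After draining 22% and refilling: 195 × 0.78 + 24 × 0.22 = 157.38 ppm.
(b) Deficit to target: 173 − 157.38 = 15.62 mg/L.
(b) As CaCO₃: 15.62 mg/L × 754,000 L = 11,780 g; ÷ 50 g/eq ÷ 1 = 235.5 mol NaHCO₃.
(b) Mass: 235.5 × 84 = 19,790 g.

(a) 3.73 ppm; (b) 19.8 kg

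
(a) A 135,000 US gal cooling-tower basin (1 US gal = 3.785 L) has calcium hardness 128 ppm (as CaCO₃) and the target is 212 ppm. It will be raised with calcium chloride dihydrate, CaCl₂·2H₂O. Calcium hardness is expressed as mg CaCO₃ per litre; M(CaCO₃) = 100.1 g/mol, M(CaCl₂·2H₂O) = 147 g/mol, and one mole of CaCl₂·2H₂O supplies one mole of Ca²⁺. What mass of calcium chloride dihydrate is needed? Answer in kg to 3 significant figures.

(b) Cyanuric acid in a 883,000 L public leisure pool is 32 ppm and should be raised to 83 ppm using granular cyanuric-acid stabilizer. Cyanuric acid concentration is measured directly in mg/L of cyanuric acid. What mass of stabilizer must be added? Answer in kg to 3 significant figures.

(a) Volume: 135,000 US gal × 3.785 L/gal = 510,975 L.
(a) Hardness to add: (212 − 128) = 84 mg/L as CaCO₃ × 510,975 L = 42,920 g as CaCO₃.
(a) Moles of Ca²⁺ (1 mol Ca²⁺ ≡ 1 mol CaCO₃): 42,920 / 100.1 g/mol = 428.8 mol.
(a) Mass of CaCl₂·2H₂O: 428.8 × 147 = 63,030 g.

(b) CYA to add: (83 − 32) = 51 mg/L × 883,000 L = 45,030 g cyanuric acid.

(a) 63.0 kg; (b) 45.0 kg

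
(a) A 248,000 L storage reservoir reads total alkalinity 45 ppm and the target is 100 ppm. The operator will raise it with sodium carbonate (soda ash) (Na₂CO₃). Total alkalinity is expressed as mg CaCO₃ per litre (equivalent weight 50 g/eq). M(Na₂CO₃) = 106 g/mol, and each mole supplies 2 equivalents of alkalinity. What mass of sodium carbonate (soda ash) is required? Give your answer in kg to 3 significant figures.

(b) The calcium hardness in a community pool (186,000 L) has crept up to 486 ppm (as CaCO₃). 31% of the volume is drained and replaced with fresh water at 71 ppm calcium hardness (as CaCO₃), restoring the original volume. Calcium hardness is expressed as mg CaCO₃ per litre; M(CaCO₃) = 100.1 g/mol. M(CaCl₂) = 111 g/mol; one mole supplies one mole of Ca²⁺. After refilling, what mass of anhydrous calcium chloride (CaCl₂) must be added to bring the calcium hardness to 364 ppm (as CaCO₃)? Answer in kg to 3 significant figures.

(a) Alkalinity to add: (100 − 45) = 55 mg/L as CaCO₃ × 248,000 L = 13,640 g as CaCO₃.
(a) Equivalents: 13,640 g ÷ 50 g/eq = 272.8 eq.
(a) Each mole of Na₂CO₃ supplies 2 eq, so 272.8 / 2 = 136.4 mol.
(a) Mass: 136.4 mol × 106 g/mol = 14,460 g.

(b) After draining 31% and refilling: 486 × 0.69 + 71 × 0.31 = 357.35 ppm.
(b) Deficit to target: 364 − 357.35 = 6.65 mg/L.
(b) As CaCO₃: 6.65 mg/L × 186,000 L = 1237 g; ÷ 100.1 = 12.36 mol Ca²⁺.
(b) Mass: 12.36 × 111 = 1372 g.

(a) 14.5 kg; (b) 1.37 kg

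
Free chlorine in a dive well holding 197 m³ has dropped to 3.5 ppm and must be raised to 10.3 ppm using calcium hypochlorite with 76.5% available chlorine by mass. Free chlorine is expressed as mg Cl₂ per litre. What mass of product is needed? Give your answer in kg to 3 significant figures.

Volume: 197 m³ = 197,000 L.
Chlorine deficit: 10.3 − 3.5 = 6.8 ppm = 6.8 mg/L as Cl₂.
Cl₂ equivalent needed: 6.8 mg/L × 197,000 L = 1,340,000 mg = 1340 g.
Product at 76.5% available chlorine: 1340 / 0.765 = 1751 g.

1.75 kg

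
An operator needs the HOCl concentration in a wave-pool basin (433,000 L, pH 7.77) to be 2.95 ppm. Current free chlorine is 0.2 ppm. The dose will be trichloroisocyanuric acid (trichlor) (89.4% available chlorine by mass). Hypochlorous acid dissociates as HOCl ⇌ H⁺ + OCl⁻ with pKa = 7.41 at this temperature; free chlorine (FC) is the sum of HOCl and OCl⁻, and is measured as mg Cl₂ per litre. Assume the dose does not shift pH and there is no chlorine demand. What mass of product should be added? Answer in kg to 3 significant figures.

4.61 kg

[OCl⁻]/[HOCl] = 10^(pH − pKa) = 10^(7.77 − 7.41) = 2.291; fraction as HOCl = 1/(1 + 2.291) = 0.3039.
Free chlorine required for 2.95 ppm HOCl: 2.95 / 0.3039 = 9.708 ppm.
FC to add: 9.708 − 0.2 = 9.508 mg/L as Cl₂.
Cl₂ equivalent: 9.508 mg/L × 433,000 L = 4117 g.
Product at 89.4% available Cl: 4117 / 0.894 = 4605 g.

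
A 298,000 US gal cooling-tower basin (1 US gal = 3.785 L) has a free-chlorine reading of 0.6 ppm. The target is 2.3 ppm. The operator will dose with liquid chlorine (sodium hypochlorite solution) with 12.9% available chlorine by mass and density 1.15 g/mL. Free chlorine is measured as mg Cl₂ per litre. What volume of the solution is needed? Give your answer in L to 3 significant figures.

12.9 L

Volume: 298,000 US gal × 3.785 L/gal = 1,127,930 L.
Chlorine deficit: 2.3 − 0.6 = 1.7 ppm = 1.7 mg/L as Cl₂.
Cl₂ equivalent needed: 1.7 mg/L × 1,127,930 L = 1,917,000 mg = 1917 g.
Product at 12.9% available chlorine: 1917 / 0.129 = 14,860 g.
Volume at density 1.15 g/mL: 14,860 g ÷ 1.15 g/mL = 12,930 mL.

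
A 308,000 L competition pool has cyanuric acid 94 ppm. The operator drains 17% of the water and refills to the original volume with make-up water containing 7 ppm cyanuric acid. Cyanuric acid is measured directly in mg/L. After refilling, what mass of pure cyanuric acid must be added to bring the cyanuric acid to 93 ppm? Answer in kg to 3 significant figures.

After draining 17% and refilling: 94 × 0.83 + 7 × 0.17 = 79.21 ppm.
Deficit to target: 93 − 79.21 = 13.79 mg/L.
Mass: 13.79 mg/L × 308,000 L = 4247 g cyanuric acid.

4.25 kg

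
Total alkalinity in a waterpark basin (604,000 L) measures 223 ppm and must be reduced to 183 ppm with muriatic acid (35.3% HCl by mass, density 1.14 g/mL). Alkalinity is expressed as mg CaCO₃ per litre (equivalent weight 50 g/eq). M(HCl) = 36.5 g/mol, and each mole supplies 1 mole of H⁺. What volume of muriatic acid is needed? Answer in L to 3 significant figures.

Alkalinity to neutralize: (223 − 183) = 40 mg/L as CaCO₃ × 604,000 L = 24,160 g as CaCO₃.
Equivalents of H⁺ required: 24,160 ÷ 50 g/eq = 483.2 eq = 483.2 mol HCl.
Mass of HCl: 483.2 × 36.5 = 17,640 g.
Mass of 35.3% solution: 17,640 / 0.353 = 49,960 g.
Volume: 49,960 g ÷ 1.14 g/mL = 43,830 mL.

43.8 L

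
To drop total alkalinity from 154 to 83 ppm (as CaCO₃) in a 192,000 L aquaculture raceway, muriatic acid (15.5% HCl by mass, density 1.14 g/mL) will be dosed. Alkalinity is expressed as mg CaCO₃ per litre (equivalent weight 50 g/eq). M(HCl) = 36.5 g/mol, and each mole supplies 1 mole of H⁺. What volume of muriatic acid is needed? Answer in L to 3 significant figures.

56.3 L

Alkalinity to neutralize: (154 − 83) = 71 mg/L as CaCO₃ × 192,000 L = 13,630 g as CaCO₃.
Equivalents of H⁺ required: 13,630 ÷ 50 g/eq = 272.6 eq = 272.6 mol HCl.
Mass of HCl: 272.6 × 36.5 = 9951 g.
Mass of 15.5% solution: 9951 / 0.155 = 64,200 g.
Volume: 64,200 g ÷ 1.14 g/mL = 56,320 mL.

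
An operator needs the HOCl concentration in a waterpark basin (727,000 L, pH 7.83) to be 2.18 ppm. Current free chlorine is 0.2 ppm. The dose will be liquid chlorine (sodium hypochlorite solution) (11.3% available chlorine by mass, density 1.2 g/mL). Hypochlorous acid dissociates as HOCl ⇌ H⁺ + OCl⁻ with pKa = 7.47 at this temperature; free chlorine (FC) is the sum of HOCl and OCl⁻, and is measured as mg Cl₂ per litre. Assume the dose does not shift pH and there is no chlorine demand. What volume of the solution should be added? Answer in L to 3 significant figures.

[OCl⁻]/[HOCl] = 10^(pH − pKa) = 10^(7.83 − 7.47) = 2.291; fraction as HOCl = 1/(1 + 2.291) = 0.3039.
Free chlorine required for 2.18 ppm HOCl: 2.18 / 0.3039 = 7.174 ppm.
FC to add: 7.174 − 0.2 = 6.974 mg/L as Cl₂.
Cl₂ equivalent: 6.974 mg/L × 727,000 L = 5070 g.
Product at 11.3% available Cl: 5070 / 0.113 = 44,870 g.
Volume: 44,870 g ÷ 1.2 g/mL = 37,390 mL.

37.4 L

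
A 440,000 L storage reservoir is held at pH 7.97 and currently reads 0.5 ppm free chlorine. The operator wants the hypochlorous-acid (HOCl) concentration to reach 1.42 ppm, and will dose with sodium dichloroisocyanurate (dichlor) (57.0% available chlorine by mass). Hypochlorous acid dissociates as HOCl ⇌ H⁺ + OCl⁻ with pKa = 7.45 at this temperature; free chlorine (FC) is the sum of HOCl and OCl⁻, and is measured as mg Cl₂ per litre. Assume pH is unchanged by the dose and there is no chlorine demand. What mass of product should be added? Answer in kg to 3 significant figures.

[OCl⁻]/[HOCl] = 10^(pH − pKa) = 10^(7.97 − 7.45) = 3.311; fraction as HOCl = 1/(1 + 3.311) = 0.2319.
Free chlorine required for 1.42 ppm HOCl: 1.42 / 0.2319 = 6.122 ppm.
FC to add: 6.122 − 0.5 = 5.622 mg/L as Cl₂.
Cl₂ equivalent: 5.622 mg/L × 440,000 L = 2474 g.
Product at 57.0% available Cl: 2474 / 0.57 = 4340 g.

4.34 kg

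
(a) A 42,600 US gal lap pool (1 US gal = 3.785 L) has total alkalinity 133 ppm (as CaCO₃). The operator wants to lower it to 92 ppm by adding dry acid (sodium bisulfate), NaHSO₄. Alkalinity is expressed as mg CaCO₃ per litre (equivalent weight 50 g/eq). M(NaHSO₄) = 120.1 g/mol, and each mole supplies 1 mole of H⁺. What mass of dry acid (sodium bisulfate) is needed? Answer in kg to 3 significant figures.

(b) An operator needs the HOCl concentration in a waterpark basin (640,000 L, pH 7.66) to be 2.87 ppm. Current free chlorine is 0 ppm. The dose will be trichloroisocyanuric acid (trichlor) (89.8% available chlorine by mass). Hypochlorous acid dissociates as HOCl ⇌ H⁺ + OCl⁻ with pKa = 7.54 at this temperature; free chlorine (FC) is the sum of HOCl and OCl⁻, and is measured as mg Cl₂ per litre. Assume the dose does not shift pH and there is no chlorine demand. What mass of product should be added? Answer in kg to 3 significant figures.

(a) 15.9 kg; (b) 4.74 kg

(a) Volume: 42,600 US gal × 3.785 L/gal = 161,241 L.
(a) Alkalinity to neutralize: (133 − 92) = 41 mg/L as CaCO₃ × 161,241 L = 6611 g as CaCO₃.
(a) Equivalents of H⁺ required: 6611 ÷ 50 g/eq = 132.2 eq = 132.2 mol NaHSO₄.
(a) Mass of NaHSO₄: 132.2 × 120.1 = 15,880 g.

(b) [OCl⁻]/[HOCl] = 10^(pH − pKa) = 10^(7.66 − 7.54) = 1.318; fraction as HOCl = 1/(1 + 1.318) = 0.4314.
(b) Free chlorine required for 2.87 ppm HOCl: 2.87 / 0.4314 = 6.653 ppm.
(b) FC to add: 6.653 − 0 = 6.653 mg/L as Cl₂.
(b) Cl₂ equivalent: 6.653 mg/L × 640,000 L = 4258 g.
(b) Product at 89.8% available Cl: 4258 / 0.898 = 4742 g.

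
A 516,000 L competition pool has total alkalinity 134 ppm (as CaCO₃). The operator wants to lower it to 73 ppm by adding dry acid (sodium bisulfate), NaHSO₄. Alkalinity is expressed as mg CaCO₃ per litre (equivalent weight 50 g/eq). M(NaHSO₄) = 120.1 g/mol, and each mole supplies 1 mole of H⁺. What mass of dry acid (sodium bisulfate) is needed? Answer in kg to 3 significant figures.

Alkalinity to neutralize: (134 − 73) = 61 mg/L as CaCO₃ × 516,000 L = 31,480 g as CaCO₃.
Equivalents of H⁺ required: 31,480 ÷ 50 g/eq = 629.5 eq = 629.5 mol NaHSO₄.
Mass of NaHSO₄: 629.5 × 120.1 = 75,610 g.

75.6 kg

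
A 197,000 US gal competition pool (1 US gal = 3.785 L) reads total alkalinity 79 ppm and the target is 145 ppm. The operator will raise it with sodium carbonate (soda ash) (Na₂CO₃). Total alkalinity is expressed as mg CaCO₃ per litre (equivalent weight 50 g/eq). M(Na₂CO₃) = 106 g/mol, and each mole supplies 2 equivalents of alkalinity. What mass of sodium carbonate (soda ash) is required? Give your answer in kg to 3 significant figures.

Volume: 197,000 US gal × 3.785 L/gal = 745,645 L.
Alkalinity to add: (145 − 79) = 66 mg/L as CaCO₃ × 745,645 L = 49,210 g as CaCO₃.
Equivalents: 49,210 g ÷ 50 g/eq = 984.3 eq.
Each mole of Na₂CO₃ supplies 2 eq, so 984.3 / 2 = 492.1 mol.
Mass: 492.1 mol × 106 g/mol = 52,170 g.

52.2 kg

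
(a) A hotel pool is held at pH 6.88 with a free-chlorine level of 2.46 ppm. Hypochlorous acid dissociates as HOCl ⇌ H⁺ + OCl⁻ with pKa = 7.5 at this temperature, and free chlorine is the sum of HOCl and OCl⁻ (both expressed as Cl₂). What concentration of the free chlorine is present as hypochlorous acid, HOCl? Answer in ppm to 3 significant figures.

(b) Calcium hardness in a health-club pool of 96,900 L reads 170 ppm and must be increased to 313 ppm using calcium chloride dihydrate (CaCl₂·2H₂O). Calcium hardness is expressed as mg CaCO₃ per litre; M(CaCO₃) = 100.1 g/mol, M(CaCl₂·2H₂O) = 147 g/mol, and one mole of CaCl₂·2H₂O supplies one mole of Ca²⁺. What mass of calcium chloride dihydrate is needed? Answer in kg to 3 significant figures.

(a) [OCl⁻]/[HOCl] = 10^(pH − pKa) = 10^(6.88 − 7.5) = 10^-0.62 = 0.2399.
(a) Fraction as HOCl = 1 / (1 + 0.2399) = 0.8065.
(a) HOCl = 0.8065 × 2.46 ppm = 1.984 ppm.

(b) Hardness to add: (313 − 170) = 143 mg/L as CaCO₃ × 96,900 L = 13,860 g as CaCO₃.
(b) Moles of Ca²⁺ (1 mol Ca²⁺ ≡ 1 mol CaCO₃): 13,860 / 100.1 g/mol = 138.4 mol.
(b) Mass of CaCl₂·2H₂O: 138.4 × 147 = 20,350 g.

(a) 1.98 ppm; (b) 20.3 kg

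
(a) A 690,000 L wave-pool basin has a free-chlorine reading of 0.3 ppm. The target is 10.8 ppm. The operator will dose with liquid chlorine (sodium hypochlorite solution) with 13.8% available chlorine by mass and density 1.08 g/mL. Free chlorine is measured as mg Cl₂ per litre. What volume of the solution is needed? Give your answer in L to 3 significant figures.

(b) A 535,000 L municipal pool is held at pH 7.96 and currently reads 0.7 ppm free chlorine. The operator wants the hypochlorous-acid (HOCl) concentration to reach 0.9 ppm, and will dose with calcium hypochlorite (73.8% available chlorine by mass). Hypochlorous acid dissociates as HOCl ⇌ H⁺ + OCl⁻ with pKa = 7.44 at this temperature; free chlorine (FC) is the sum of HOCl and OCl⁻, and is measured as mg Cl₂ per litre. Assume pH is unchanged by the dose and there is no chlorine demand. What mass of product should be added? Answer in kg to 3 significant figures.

(a) 48.6 L; (b) 2.31 kg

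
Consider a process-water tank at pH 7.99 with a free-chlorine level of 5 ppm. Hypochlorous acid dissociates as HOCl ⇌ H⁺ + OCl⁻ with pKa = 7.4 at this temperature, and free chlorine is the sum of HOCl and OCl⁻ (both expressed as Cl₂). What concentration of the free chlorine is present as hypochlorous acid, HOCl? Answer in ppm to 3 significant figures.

[OCl⁻]/[HOCl] = 10^(pH − pKa) = 10^(7.99 − 7.4) = 10^0.59 = 3.89.
Fraction as HOCl = 1 / (1 + 3.89) = 0.2045.
HOCl = 0.2045 × 5 ppm = 1.022 ppm.

1.02 ppm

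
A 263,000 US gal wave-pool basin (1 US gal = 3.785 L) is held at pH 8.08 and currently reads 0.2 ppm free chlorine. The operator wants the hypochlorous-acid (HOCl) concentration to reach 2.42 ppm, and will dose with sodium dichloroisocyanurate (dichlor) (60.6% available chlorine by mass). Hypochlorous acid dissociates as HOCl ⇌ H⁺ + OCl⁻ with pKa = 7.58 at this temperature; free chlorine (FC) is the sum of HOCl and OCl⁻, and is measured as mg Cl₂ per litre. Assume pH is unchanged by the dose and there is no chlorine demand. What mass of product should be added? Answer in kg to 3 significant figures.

16.2 kg

Volume: 263,000 US gal × 3.785 L/gal = 995,455 L.
[OCl⁻]/[HOCl] = 10^(pH − pKa) = 10^(8.08 − 7.58) = 3.162; fraction as HOCl = 1/(1 + 3.162) = 0.2403.
Free chlorine required for 2.42 ppm HOCl: 2.42 / 0.2403 = 10.07 ppm.
FC to add: 10.07 − 0.2 = 9.873 mg/L as Cl₂.
Cl₂ equivalent: 9.873 mg/L × 995,455 L = 9828 g.
Product at 60.6% available Cl: 9828 / 0.606 = 16,220 g.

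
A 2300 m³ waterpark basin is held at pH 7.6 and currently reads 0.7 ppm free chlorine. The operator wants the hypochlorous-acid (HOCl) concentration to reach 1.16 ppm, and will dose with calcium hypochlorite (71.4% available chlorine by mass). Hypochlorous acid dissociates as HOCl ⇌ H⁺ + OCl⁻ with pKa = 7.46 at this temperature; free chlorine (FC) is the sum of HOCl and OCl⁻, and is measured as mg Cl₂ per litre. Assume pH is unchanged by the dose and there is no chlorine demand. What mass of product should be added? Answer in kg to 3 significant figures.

Volume: 2300 m³ = 2,300,000 L.
[OCl⁻]/[HOCl] = 10^(pH − pKa) = 10^(7.6 − 7.46) = 1.38; fraction as HOCl = 1/(1 + 1.38) = 0.4201.
Free chlorine required for 1.16 ppm HOCl: 1.16 / 0.4201 = 2.761 ppm.
FC to add: 2.761 − 0.7 = 2.061 mg/L as Cl₂.
Cl₂ equivalent: 2.061 mg/L × 2,300,000 L = 4741 g.
Product at 71.4% available Cl: 4741 / 0.714 = 6640 g.

6.64 kg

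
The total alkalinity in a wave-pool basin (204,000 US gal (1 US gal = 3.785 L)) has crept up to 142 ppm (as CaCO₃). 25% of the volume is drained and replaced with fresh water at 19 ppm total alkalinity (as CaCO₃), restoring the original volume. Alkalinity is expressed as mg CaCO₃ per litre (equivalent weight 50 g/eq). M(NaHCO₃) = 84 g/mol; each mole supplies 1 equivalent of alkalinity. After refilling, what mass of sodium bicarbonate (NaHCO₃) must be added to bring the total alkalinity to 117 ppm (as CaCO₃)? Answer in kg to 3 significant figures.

Volume: 204,000 US gal × 3.785 L/gal = 772,140 L.
After draining 25% and refilling: 142 × 0.75 + 19 × 0.25 = 111.25 ppm.
Deficit to target: 117 − 111.25 = 5.75 mg/L.
As CaCO₃: 5.75 mg/L × 772,140 L = 4440 g; ÷ 50 g/eq ÷ 1 = 88.8 mol NaHCO₃.
Mass: 88.8 × 84 = 7459 g.

7.46 kg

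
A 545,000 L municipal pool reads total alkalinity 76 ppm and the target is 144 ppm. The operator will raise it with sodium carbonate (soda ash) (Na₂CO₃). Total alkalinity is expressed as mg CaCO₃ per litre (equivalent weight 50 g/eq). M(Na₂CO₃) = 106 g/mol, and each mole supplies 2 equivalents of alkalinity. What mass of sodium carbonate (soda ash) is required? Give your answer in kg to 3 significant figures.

39.3 kg

Alkalinity to add: (144 − 76) = 68 mg/L as CaCO₃ × 545,000 L = 37,060 g as CaCO₃.
Equivalents: 37,060 g ÷ 50 g/eq = 741.2 eq.
Each mole of Na₂CO₃ supplies 2 eq, so 741.2 / 2 = 370.6 mol.
Mass: 370.6 mol × 106 g/mol = 39,280 g.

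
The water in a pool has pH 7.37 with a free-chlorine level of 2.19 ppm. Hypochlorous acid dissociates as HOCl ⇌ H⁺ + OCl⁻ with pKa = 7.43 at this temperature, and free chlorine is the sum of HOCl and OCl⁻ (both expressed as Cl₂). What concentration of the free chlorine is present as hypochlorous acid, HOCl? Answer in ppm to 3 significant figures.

[OCl⁻]/[HOCl] = 10^(pH − pKa) = 10^(7.37 − 7.43) = 10^-0.06 = 0.871.
Fraction as HOCl = 1 / (1 + 0.871) = 0.5345.
HOCl = 0.5345 × 2.19 ppm = 1.171 ppm.

1.17 ppm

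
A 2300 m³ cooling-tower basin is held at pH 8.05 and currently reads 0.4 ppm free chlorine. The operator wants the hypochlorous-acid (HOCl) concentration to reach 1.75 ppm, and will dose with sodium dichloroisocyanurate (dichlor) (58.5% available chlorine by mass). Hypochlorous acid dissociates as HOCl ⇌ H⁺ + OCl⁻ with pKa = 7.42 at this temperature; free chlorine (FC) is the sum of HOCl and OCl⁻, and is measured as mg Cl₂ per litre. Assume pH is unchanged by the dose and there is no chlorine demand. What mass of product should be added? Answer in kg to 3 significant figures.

Volume: 2300 m³ = 2,300,000 L.
[OCl⁻]/[HOCl] = 10^(pH − pKa) = 10^(8.05 − 7.42) = 4.266; fraction as HOCl = 1/(1 + 4.266) = 0.1899.
Free chlorine required for 1.75 ppm HOCl: 1.75 / 0.1899 = 9.215 ppm.
FC to add: 9.215 − 0.4 = 8.815 mg/L as Cl₂.
Cl₂ equivalent: 8.815 mg/L × 2,300,000 L = 20,270 g.
Product at 58.5% available Cl: 20,270 / 0.585 = 34,660 g.

34.7 kg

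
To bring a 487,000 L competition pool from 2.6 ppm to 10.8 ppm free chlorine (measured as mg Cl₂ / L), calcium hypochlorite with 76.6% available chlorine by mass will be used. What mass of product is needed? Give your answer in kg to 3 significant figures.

Chlorine deficit: 10.8 − 2.6 = 8.2 ppm = 8.2 mg/L as Cl₂.
Cl₂ equivalent needed: 8.2 mg/L × 487,000 L = 3,993,000 mg = 3993 g.
Product at 76.6% available chlorine: 3993 / 0.766 = 5213 g.

5.21 kg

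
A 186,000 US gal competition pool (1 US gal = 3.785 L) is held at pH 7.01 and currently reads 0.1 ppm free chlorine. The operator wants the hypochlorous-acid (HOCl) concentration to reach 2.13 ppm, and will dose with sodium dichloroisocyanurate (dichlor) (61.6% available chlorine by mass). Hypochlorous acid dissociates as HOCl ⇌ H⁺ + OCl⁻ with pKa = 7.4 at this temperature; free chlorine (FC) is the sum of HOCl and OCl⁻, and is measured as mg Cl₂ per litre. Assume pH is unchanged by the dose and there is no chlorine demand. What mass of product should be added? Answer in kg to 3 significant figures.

3.31 kg

Volume: 186,000 US gal × 3.785 L/gal = 704,010 L.
[OCl⁻]/[HOCl] = 10^(pH − pKa) = 10^(7.01 − 7.4) = 0.4074; fraction as HOCl = 1/(1 + 0.4074) = 0.7105.
Free chlorine required for 2.13 ppm HOCl: 2.13 / 0.7105 = 2.998 ppm.
FC to add: 2.998 − 0.1 = 2.898 mg/L as Cl₂.
Cl₂ equivalent: 2.898 mg/L × 704,010 L = 2040 g.
Product at 61.6% available Cl: 2040 / 0.616 = 3312 g.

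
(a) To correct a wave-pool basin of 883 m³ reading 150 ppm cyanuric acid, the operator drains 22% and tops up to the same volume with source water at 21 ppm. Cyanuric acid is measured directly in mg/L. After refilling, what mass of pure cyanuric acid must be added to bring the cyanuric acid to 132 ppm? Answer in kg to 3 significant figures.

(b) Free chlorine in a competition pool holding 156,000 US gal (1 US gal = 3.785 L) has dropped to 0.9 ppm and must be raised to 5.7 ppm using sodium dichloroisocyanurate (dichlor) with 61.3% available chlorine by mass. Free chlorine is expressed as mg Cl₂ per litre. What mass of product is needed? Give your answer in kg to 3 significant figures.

(a) Volume: 883 m³ = 883,000 L.
(a) After draining 22% and refilling: 150 × 0.78 + 21 × 0.22 = 121.62 ppm.
(a) Deficit to target: 132 − 121.62 = 10.38 mg/L.
(a) Mass: 10.38 mg/L × 883,000 L = 9166 g cyanuric acid.

(b) Volume: 156,000 US gal × 3.785 L/gal = 590,460 L.
(b) Chlorine deficit: 5.7 − 0.9 = 4.8 ppm = 4.8 mg/L as Cl₂.
(b) Cl₂ equivalent needed: 4.8 mg/L × 590,460 L = 2,834,000 mg = 2834 g.
(b) Product at 61.3% available chlorine: 2834 / 0.613 = 4624 g.

(a) 9.17 kg; (b) 4.62 kg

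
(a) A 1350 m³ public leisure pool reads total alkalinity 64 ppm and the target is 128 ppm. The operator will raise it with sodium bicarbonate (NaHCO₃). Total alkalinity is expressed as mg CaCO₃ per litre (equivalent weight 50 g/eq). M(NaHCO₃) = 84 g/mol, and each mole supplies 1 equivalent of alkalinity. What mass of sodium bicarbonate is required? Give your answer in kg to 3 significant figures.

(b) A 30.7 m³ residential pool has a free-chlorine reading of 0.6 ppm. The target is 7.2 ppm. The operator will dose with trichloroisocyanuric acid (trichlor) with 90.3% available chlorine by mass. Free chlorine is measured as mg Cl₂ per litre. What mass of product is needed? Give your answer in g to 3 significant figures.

(a) 145 kg; (b) 224 g

(a) Volume: 1350 m³ = 1,350,000 L.
(a) Alkalinity to add: (128 − 64) = 64 mg/L as CaCO₃ × 1,350,000 L = 86,400 g as CaCO₃.
(a) Equivalents: 86,400 g ÷ 50 g/eq = 1728 eq.
(a) NaHCO₃ supplies 1 eq per mole → 1728 mol.
(a) Mass: 1728 mol × 84 g/mol = 145,200 g.

(b) Volume: 30.7 m³ = 30,700 L.
(b) Chlorine deficit: 7.2 − 0.6 = 6.6 ppm = 6.6 mg/L as Cl₂.
(b) Cl₂ equivalent needed: 6.6 mg/L × 30,700 L = 202,600 mg = 202.6 g.
(b) Product at 90.3% available chlorine: 202.6 / 0.903 = 224.4 g.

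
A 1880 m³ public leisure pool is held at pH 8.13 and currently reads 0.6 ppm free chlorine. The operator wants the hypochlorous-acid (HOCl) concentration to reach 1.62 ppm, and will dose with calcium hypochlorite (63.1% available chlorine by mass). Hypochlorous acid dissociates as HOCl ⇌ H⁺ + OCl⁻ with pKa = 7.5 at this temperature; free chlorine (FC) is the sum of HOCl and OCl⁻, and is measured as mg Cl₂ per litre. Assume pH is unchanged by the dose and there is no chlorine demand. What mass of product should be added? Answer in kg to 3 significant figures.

Volume: 1880 m³ = 1,880,000 L.
[OCl⁻]/[HOCl] = 10^(pH − pKa) = 10^(8.13 − 7.5) = 4.266; fraction as HOCl = 1/(1 + 4.266) = 0.1899.
Free chlorine required for 1.62 ppm HOCl: 1.62 / 0.1899 = 8.531 ppm.
FC to add: 8.531 − 0.6 = 7.931 mg/L as Cl₂.
Cl₂ equivalent: 7.931 mg/L × 1,880,000 L = 14,910 g.
Product at 63.1% available Cl: 14,910 / 0.631 = 23,630 g.

23.6 kg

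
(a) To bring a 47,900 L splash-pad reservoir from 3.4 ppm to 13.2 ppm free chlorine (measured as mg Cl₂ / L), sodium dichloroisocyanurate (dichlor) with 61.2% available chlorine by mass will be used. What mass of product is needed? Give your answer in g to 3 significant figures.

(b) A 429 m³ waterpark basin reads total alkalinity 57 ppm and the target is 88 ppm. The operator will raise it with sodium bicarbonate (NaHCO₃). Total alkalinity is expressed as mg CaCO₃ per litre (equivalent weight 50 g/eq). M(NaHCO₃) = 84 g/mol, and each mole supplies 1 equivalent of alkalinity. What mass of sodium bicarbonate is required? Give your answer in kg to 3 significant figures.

(a) 767 g; (b) 22.3 kg

(a) Chlorine deficit: 13.2 − 3.4 = 9.8 ppm = 9.8 mg/L as Cl₂.
(a) Cl₂ equivalent needed: 9.8 mg/L × 47,900 L = 469,400 mg = 469.4 g.
(a) Product at 61.2% available chlorine: 469.4 / 0.612 = 767 g.

(b) Volume: 429 m³ = 429,000 L.
(b) Alkalinity to add: (88 − 57) = 31 mg/L as CaCO₃ × 429,000 L = 13,300 g as CaCO₃.
(b) Equivalents: 13,300 g ÷ 50 g/eq = 266 eq.
(b) NaHCO₃ supplies 1 eq per mole → 266 mol.
(b) Mass: 266 mol × 84 g/mol = 22,340 g.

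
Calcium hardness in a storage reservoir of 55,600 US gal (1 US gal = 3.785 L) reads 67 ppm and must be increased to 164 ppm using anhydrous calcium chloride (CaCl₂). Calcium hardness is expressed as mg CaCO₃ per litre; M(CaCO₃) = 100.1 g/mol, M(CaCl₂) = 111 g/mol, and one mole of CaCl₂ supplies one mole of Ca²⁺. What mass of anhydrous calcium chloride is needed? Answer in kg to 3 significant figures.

Volume: 55,600 US gal × 3.785 L/gal = 210,446 L.
Hardness to add: (164 − 67) = 97 mg/L as CaCO₃ × 210,446 L = 20,410 g as CaCO₃.
Moles of Ca²⁺ (1 mol Ca²⁺ ≡ 1 mol CaCO₃): 20,410 / 100.1 g/mol = 203.9 mol.
Mass of CaCl₂: 203.9 × 111 = 22,640 g.

22.6 kg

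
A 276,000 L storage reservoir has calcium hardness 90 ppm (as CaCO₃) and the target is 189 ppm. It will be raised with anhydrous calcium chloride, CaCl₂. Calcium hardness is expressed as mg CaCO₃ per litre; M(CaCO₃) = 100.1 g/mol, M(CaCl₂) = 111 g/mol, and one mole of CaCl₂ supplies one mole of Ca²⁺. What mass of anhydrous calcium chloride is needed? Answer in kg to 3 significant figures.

30.3 kg

Hardness to add: (189 − 90) = 99 mg/L as CaCO₃ × 276,000 L = 27,320 g as CaCO₃.
Moles of Ca²⁺ (1 mol Ca²⁺ ≡ 1 mol CaCO₃): 27,320 / 100.1 g/mol = 273 mol.
Mass of CaCl₂: 273 × 111 = 30,300 g.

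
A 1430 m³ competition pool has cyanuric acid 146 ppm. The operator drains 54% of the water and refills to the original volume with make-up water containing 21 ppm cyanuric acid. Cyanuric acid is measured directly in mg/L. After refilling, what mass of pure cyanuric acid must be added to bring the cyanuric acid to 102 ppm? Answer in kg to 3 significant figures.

Volume: 1430 m³ = 1,430,000 L.
After draining 54% and refilling: 146 × 0.46 + 21 × 0.54 = 78.5 ppm.
Deficit to target: 102 − 78.5 = 23.5 mg/L.
Mass: 23.5 mg/L × 1,430,000 L = 33,600 g cyanuric acid.

33.6 kg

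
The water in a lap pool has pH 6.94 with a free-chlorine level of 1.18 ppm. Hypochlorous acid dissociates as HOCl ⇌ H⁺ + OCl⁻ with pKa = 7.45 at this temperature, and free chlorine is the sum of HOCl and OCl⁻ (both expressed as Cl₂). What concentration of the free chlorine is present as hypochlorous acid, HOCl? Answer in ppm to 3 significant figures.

0.901 ppm

[OCl⁻]/[HOCl] = 10^(pH − pKa) = 10^(6.94 − 7.45) = 10^-0.51 = 0.309.
Fraction as HOCl = 1 / (1 + 0.309) = 0.7639.
HOCl = 0.7639 × 1.18 ppm = 0.9014 ppm.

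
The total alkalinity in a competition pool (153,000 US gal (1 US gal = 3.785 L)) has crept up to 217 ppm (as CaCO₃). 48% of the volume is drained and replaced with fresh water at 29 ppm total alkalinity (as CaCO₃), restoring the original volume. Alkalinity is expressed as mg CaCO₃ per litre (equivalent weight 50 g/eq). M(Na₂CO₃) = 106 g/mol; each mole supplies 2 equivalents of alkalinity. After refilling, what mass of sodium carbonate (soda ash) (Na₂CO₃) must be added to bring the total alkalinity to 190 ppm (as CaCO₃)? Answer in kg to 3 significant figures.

Volume: 153,000 US gal × 3.785 L/gal = 579,105 L.
After draining 48% and refilling: 217 × 0.52 + 29 × 0.48 = 126.76 ppm.
Deficit to target: 190 − 126.76 = 63.24 mg/L.
As CaCO₃: 63.24 mg/L × 579,105 L = 36,620 g; ÷ 50 g/eq ÷ 2 = 366.2 mol Na₂CO₃.
Mass: 366.2 × 106 = 38,820 g.

38.8 kg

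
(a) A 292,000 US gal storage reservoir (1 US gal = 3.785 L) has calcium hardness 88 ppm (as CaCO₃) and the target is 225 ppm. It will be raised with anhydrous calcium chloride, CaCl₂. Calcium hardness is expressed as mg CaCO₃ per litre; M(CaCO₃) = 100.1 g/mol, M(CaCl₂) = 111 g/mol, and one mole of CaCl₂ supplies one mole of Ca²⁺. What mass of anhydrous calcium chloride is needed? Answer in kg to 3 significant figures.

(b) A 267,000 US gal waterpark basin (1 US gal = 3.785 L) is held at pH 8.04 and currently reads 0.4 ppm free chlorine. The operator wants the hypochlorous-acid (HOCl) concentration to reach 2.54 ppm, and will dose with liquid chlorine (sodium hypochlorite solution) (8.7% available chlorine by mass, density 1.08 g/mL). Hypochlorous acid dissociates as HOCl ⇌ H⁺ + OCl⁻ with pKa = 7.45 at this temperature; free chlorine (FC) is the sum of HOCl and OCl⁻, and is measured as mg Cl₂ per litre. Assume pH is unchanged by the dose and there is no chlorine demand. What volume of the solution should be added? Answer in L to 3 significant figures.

(a) 168 kg; (b) 129 L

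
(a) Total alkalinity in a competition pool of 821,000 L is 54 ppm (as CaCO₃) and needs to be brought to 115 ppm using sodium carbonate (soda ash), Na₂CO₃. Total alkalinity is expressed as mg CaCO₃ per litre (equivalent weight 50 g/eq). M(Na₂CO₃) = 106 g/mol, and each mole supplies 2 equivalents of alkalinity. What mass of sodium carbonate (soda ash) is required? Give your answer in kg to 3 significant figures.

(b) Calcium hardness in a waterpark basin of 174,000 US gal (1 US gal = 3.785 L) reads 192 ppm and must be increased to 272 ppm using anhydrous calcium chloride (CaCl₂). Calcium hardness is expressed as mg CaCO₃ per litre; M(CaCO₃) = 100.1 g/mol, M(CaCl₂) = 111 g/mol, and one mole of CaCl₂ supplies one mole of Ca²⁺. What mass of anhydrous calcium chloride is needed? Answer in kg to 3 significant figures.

(a) Alkalinity to add: (115 − 54) = 61 mg/L as CaCO₃ × 821,000 L = 50,080 g as CaCO₃.
(a) Equivalents: 50,080 g ÷ 50 g/eq = 1002 eq.
(a) Each mole of Na₂CO₃ supplies 2 eq, so 1002 / 2 = 500.8 mol.
(a) Mass: 500.8 mol × 106 g/mol = 53,090 g.

(b) Volume: 174,000 US gal × 3.785 L/gal = 658,590 L.
(b) Hardness to add: (272 − 192) = 80 mg/L as CaCO₃ × 658,590 L = 52,690 g as CaCO₃.
(b) Moles of Ca²⁺ (1 mol Ca²⁺ ≡ 1 mol CaCO₃): 52,690 / 100.1 g/mol = 526.3 mol.
(b) Mass of CaCl₂: 526.3 × 111 = 58,420 g.

(a) 53.1 kg; (b) 58.4 kg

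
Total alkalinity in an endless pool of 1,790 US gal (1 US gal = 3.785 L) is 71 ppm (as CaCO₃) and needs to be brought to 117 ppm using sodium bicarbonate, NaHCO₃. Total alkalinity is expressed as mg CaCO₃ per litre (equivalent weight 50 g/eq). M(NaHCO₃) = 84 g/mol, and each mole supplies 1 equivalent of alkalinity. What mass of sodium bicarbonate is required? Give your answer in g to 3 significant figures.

524 g

Volume: 1,790 US gal × 3.785 L/gal = 6,775 L.
Alkalinity to add: (117 − 71) = 46 mg/L as CaCO₃ × 6,775 L = 311.7 g as CaCO₃.
Equivalents: 311.7 g ÷ 50 g/eq = 6.233 eq.
NaHCO₃ supplies 1 eq per mole → 6.233 mol.
Mass: 6.233 mol × 84 g/mol = 523.6 g.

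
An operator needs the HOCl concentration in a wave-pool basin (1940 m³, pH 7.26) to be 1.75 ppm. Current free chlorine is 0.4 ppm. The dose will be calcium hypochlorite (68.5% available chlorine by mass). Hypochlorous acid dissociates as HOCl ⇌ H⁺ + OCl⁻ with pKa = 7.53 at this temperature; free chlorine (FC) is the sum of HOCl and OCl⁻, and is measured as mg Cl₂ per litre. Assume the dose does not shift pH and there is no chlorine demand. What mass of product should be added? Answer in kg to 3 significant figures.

Volume: 1940 m³ = 1,940,000 L.
[OCl⁻]/[HOCl] = 10^(pH − pKa) = 10^(7.26 − 7.53) = 0.537; fraction as HOCl = 1/(1 + 0.537) = 0.6506.
Free chlorine required for 1.75 ppm HOCl: 1.75 / 0.6506 = 2.69 ppm.
FC to add: 2.69 − 0.4 = 2.29 mg/L as Cl₂.
Cl₂ equivalent: 2.29 mg/L × 1,940,000 L = 4442 g.
Product at 68.5% available Cl: 4442 / 0.685 = 6485 g.

6.48 kg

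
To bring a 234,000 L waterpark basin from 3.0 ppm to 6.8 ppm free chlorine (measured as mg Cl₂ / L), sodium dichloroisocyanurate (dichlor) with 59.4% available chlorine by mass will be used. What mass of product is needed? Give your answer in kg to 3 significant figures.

1.50 kg

Chlorine deficit: 6.8 − 3.0 = 3.8 ppm = 3.8 mg/L as Cl₂.
Cl₂ equivalent needed: 3.8 mg/L × 234,000 L = 889,200 mg = 889.2 g.
Product at 59.4% available chlorine: 889.2 / 0.594 = 1497 g.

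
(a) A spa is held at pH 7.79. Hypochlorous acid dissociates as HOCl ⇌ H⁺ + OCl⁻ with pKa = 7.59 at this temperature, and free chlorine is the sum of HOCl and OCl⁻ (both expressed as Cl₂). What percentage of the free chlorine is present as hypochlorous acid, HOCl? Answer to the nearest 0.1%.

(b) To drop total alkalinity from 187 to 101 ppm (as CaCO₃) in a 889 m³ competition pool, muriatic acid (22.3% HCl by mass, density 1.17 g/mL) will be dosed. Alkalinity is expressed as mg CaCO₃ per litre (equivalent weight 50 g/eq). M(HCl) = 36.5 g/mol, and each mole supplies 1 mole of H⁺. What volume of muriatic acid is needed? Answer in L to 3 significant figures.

(a) [OCl⁻]/[HOCl] = 10^(pH − pKa) = 10^(7.79 − 7.59) = 10^0.20 = 1.585.
(a) Fraction as HOCl = 1 / (1 + 1.585) = 0.3869.

(b) Volume: 889 m³ = 889,000 L.
(b) Alkalinity to neutralize: (187 − 101) = 86 mg/L as CaCO₃ × 889,000 L = 76,450 g as CaCO₃.
(b) Equivalents of H⁺ required: 76,450 ÷ 50 g/eq = 1529 eq = 1529 mol HCl.
(b) Mass of HCl: 1529 × 36.5 = 55,810 g.
(b) Mass of 22.3% solution: 55,810 / 0.223 = 250,300 g.
(b) Volume: 250,300 g ÷ 1.17 g/mL = 213,900 mL.

(a) 38.7%; (b) 214 L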